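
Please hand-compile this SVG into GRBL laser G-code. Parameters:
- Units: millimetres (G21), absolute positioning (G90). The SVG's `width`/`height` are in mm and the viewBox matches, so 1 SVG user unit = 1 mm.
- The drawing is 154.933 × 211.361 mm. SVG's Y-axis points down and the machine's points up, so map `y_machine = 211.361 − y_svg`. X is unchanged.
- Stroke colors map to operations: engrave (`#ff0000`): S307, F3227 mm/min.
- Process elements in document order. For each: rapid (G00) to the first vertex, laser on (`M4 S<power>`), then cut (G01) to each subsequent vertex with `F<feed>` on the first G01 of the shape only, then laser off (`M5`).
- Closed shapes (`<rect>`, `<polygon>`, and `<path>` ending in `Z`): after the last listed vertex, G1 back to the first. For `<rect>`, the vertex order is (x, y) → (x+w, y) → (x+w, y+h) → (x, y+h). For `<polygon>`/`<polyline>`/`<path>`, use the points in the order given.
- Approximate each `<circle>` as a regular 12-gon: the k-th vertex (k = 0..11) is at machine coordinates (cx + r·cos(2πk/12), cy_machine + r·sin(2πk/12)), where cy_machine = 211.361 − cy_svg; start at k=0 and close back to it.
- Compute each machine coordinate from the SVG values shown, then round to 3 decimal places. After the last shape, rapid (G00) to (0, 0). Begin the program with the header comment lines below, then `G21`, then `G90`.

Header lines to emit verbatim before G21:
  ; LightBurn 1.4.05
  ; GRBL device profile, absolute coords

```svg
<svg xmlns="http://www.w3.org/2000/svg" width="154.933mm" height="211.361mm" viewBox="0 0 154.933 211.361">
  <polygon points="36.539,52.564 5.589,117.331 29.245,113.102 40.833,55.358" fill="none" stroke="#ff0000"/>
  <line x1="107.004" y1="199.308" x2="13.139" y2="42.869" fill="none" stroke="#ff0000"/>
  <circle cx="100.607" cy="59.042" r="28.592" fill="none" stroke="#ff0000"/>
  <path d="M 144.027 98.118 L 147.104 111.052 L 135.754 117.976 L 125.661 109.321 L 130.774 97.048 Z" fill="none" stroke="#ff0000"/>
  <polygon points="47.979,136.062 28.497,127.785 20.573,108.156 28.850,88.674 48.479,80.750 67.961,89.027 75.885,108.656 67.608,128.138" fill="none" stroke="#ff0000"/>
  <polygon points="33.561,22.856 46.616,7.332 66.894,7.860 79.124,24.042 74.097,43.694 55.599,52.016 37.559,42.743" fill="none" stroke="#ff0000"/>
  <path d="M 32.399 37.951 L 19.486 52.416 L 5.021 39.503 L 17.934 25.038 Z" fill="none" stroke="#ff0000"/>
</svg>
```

; LightBurn 1.4.05
; GRBL device profile, absolute coords
G21
G90
G00 X36.539 Y158.797
M4 S307
G01 X5.589 Y94.030 F3227
G01 X29.245 Y98.259
G01 X40.833 Y156.003
G01 X36.539 Y158.797
M5
G00 X107.004 Y12.053
M4 S307
G01 X13.139 Y168.492 F3227
M5
G00 X129.199 Y152.319
M4 S307
G01 X125.368 Y166.615 F3227
G01 X114.903 Y177.080
G01 X100.607 Y180.911
G01 X86.311 Y177.080
G01 X75.846 Y166.615
G01 X72.015 Y152.319
G01 X75.846 Y138.023
G01 X86.311 Y127.558
G01 X100.607 Y123.727
G01 X114.903 Y127.558
G01 X125.368 Y138.023
G01 X129.199 Y152.319
M5
G00 X144.027 Y113.243
M4 S307
G01 X147.104 Y100.309 F3227
G01 X135.754 Y93.385
G01 X125.661 Y102.040
G01 X130.774 Y114.313
G01 X144.027 Y113.243
M5
G00 X47.979 Y75.299
M4 S307
G01 X28.497 Y83.576 F3227
G01 X20.573 Y103.205
G01 X28.850 Y122.687
G01 X48.479 Y130.611
G01 X67.961 Y122.334
G01 X75.885 Y102.705
G01 X67.608 Y83.223
G01 X47.979 Y75.299
M5
G00 X33.561 Y188.505
M4 S307
G01 X46.616 Y204.029 F3227
G01 X66.894 Y203.501
G01 X79.124 Y187.319
G01 X74.097 Y167.667
G01 X55.599 Y159.345
G01 X37.559 Y168.618
G01 X33.561 Y188.505
M5
G00 X32.399 Y173.410
M4 S307
G01 X19.486 Y158.945 F3227
G01 X5.021 Y171.858
G01 X17.934 Y186.323
G01 X32.399 Y173.410
M5
G00 X0.000 Y0.000

1 u = 1 mm; y_m = 211.361 − y.

[1] `<polygon>` closed polygon, #ff0000→engrave S307 F3227: (36.539,158.797) → (5.589,94.030) → (29.245,98.259) → (40.833,156.003) → (36.539,158.797) (closed)

[2] `<line>` line segment, #ff0000→engrave S307 F3227: (107.004,12.053) → (13.139,168.492)

[3] `<circle>` circle, #ff0000→engrave S307 F3227: (129.199,152.319) → (125.368,166.615) → (114.903,177.080) → (100.607,180.911) → (86.311,177.080) → (75.846,166.615) → (72.015,152.319) → (75.846,138.023) → (86.311,127.558) → (100.607,123.727) → (114.903,127.558) → (125.368,138.023) → (129.199,152.319) (closed)

[4] `<path>` regular polygon, #ff0000→engrave S307 F3227: (144.027,113.243) → (147.104,100.309) → (135.754,93.385) → (125.661,102.040) → (130.774,114.313) → (144.027,113.243) (closed)

[5] `<polygon>` regular polygon, #ff0000→engrave S307 F3227: (47.979,75.299) → (28.497,83.576) → (20.573,103.205) → (28.850,122.687) → (48.479,130.611) → (67.961,122.334) → (75.885,102.705) → (67.608,83.223) → (47.979,75.299) (closed)

[6] `<polygon>` regular polygon, #ff0000→engrave S307 F3227: (33.561,188.505) → (46.616,204.029) → (66.894,203.501) → (79.124,187.319) → (74.097,167.667) → (55.599,159.345) → (37.559,168.618) → (33.561,188.505) (closed)

[7] `<path>` regular polygon, #ff0000→engrave S307 F3227: (32.399,173.410) → (19.486,158.945) → (5.021,171.858) → (17.934,186.323) → (32.399,173.410) (closed)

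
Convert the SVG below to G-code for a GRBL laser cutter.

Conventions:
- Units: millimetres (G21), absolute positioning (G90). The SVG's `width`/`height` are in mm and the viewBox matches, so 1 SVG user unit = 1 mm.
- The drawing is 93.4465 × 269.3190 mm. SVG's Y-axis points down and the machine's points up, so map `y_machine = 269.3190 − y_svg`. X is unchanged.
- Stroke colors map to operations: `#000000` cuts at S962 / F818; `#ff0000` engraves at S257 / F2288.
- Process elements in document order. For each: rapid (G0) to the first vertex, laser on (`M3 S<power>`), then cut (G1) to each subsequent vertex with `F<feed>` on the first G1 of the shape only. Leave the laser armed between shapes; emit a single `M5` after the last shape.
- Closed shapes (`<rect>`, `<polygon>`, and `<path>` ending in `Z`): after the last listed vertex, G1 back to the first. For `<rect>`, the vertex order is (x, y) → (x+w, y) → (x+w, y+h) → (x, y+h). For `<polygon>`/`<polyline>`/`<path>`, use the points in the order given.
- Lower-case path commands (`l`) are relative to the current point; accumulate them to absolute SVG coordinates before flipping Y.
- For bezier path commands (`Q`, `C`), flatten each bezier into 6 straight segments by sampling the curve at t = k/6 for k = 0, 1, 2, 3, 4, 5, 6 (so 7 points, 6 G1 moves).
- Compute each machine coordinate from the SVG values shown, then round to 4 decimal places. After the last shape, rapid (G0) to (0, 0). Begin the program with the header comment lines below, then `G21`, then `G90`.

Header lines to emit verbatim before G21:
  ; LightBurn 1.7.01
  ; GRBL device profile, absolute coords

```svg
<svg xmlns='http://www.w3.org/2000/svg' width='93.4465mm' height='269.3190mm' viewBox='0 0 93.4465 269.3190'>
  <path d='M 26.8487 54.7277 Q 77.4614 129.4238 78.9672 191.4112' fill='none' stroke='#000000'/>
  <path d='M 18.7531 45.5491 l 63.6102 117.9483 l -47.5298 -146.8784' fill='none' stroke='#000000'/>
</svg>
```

; LightBurn 1.7.01
; GRBL device profile, absolute coords
G21
G90
G0 X26.8487 Y214.5913
M3 S962
G1 X42.3555 Y190.0456 F818
G1 X55.1342 Y166.2060
G1 X65.1847 Y143.0724
G1 X72.5070 Y120.6448
G1 X77.1012 Y98.9233
G1 X78.9672 Y77.9078
G0 X18.7531 Y223.7699
M3 S962
G1 X82.3633 Y105.8216 F818
G1 X34.8335 Y252.7000
M5
G0 X0.0000 Y0.0000

viewBox `0 0 93.4465 269.3190` with mm width/height → 1 unit = 1 mm. Flip: y_m = 269.3190 − y_svg.

**Shape 1** — `<path>` quadratic bezier, stroke `#000000` → cut (S962, F818). Control points (SVG): P0=(26.8487,54.7277), P1=(77.4614,129.4238), P2=(78.9672,191.4112); sampled at t=k/6. Machine vertices: (26.8487,214.5913) → (42.3555,190.0456) → (55.1342,166.2060) → (65.1847,143.0724) → (72.5070,120.6448) → (77.1012,98.9233) → (78.9672,77.9078). Open path.

**Shape 2** — `<path>` open polyline, stroke `#000000` → cut (S962, F818). Machine vertices: (18.7531,223.7699) → (82.3633,105.8216) → (34.8335,252.7000). Open path.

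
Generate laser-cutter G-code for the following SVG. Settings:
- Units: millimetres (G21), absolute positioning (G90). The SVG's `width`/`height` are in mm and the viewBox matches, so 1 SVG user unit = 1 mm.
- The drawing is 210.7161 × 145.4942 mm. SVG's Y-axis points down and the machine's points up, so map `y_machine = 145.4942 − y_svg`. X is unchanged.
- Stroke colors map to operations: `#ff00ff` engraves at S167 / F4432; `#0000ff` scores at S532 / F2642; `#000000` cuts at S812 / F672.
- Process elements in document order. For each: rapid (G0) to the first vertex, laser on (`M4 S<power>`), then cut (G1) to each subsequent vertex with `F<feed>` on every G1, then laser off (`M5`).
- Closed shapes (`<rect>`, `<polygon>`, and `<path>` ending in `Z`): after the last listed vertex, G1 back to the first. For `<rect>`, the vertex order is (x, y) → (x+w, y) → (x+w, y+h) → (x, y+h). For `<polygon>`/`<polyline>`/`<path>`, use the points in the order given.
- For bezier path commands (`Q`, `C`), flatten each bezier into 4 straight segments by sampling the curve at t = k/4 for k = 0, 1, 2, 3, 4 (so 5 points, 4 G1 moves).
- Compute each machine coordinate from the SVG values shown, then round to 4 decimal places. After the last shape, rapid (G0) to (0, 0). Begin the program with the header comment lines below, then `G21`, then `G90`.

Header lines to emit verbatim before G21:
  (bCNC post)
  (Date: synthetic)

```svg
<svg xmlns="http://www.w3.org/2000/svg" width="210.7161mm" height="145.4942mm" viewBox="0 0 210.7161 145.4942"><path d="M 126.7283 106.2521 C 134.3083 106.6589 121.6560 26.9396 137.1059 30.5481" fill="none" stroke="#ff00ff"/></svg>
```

(bCNC post)
(Date: synthetic)
G21
G90
G0 X126.7283 Y39.2421
M4 S167
G1 X129.3750 Y51.4067 F4432
G1 X128.9659 Y78.2947 F4432
G1 X130.0324 Y104.5825 F4432
G1 X137.1059 Y114.9461 F4432
M5
G0 X0.0000 Y0.0000

1 u = 1 mm; y_m = 145.4942 − y.

[1] `<path>` cubic bezier, #ff00ff→engrave S167 F4432: (126.7283,39.2421) → (129.3750,51.4067) → (128.9659,78.2947) → (130.0324,104.5825) → (137.1059,114.9461)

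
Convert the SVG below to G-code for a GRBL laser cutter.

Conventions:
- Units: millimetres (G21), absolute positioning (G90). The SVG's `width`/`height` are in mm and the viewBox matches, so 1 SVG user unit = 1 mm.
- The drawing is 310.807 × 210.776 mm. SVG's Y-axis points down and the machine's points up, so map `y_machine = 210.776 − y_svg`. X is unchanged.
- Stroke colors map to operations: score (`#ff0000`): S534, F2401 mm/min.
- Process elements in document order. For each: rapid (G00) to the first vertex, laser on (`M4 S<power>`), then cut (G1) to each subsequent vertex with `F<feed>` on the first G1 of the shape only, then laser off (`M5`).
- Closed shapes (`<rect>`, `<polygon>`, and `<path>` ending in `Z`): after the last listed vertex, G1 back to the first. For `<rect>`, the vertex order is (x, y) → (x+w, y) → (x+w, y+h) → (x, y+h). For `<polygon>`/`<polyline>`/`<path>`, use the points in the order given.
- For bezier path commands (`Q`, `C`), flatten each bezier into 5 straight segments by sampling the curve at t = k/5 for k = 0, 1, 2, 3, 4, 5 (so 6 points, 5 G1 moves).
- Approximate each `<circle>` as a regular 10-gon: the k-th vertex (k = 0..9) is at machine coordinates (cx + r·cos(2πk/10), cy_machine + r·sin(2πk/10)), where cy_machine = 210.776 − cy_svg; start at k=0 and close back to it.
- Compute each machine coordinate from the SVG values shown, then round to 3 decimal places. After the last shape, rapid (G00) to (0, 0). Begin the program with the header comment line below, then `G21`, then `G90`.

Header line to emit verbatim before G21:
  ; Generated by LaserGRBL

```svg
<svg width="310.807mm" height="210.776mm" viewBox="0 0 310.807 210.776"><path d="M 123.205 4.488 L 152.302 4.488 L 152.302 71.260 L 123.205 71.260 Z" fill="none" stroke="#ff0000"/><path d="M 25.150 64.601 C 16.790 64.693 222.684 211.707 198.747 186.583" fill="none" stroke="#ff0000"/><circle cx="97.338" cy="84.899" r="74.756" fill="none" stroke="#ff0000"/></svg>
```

; Generated by LaserGRBL
G21
G90
G00 X123.205 Y206.288
M4 S534
G1 X152.302 Y206.288 F2401
G1 X152.302 Y139.516
G1 X123.205 Y139.516
G1 X123.205 Y206.288
M5
G00 X25.150 Y146.175
M4 S534
G1 X42.292 Y131.042 F2401
G1 X89.538 Y95.962
G1 X145.574 Y56.251
G1 X189.082 Y27.223
G1 X198.747 Y24.193
M5
G00 X172.094 Y125.877
M4 S534
G1 X157.817 Y169.817 F2401
G1 X120.439 Y196.974
G1 X74.237 Y196.974
G1 X36.859 Y169.817
G1 X22.582 Y125.877
G1 X36.859 Y81.937
G1 X74.237 Y54.780
G1 X120.439 Y54.780
G1 X157.817 Y81.937
G1 X172.094 Y125.877
M5
G00 X0.000 Y0.000

1 u = 1 mm; y_m = 210.776 − y.

[1] `<path>` rectangle, #ff0000→score S534 F2401: (123.205,206.288) → (152.302,206.288) → (152.302,139.516) → (123.205,139.516) → (123.205,206.288) (closed)

[2] `<path>` cubic bezier, #ff0000→score S534 F2401: (25.150,146.175) → (42.292,131.042) → (89.538,95.962) → (145.574,56.251) → (189.082,27.223) → (198.747,24.193)

[3] `<circle>` circle, #ff0000→score S534 F2401: (172.094,125.877) → (157.817,169.817) → (120.439,196.974) → (74.237,196.974) → (36.859,169.817) → (22.582,125.877) → (36.859,81.937) → (74.237,54.780) → (120.439,54.780) → (157.817,81.937) → (172.094,125.877) (closed)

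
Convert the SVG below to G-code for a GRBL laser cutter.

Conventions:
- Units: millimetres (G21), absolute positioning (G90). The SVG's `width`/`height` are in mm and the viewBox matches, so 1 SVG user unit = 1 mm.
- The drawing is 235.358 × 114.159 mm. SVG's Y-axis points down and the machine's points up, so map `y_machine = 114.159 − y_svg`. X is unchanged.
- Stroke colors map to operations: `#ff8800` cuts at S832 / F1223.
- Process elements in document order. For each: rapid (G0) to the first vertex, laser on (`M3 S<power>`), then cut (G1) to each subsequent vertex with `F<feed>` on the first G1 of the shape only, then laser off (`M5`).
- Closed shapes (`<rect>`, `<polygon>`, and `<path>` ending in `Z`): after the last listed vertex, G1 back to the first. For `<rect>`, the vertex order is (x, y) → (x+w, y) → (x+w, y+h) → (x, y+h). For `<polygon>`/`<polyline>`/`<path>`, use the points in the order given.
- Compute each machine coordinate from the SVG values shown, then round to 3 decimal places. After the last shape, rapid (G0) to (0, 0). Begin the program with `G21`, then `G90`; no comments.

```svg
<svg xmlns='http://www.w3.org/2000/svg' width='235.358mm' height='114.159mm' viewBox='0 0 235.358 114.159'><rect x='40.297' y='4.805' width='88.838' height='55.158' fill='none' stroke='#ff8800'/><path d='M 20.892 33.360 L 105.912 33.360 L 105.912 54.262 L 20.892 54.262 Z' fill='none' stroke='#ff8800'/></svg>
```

viewBox `0 0 235.358 114.159` with mm width/height → 1 unit = 1 mm. Flip: y_m = 114.159 − y_svg.

**Shape 1** — `<rect>` rectangle, stroke `#ff8800` → cut (S832, F1223). Machine vertices: (40.297,109.354) → (129.135,109.354) → (129.135,54.196) → (40.297,54.196) → (40.297,109.354). Closed: final G1 returns to the first vertex.

**Shape 2** — `<path>` rectangle, stroke `#ff8800` → cut (S832, F1223). Machine vertices: (20.892,80.799) → (105.912,80.799) → (105.912,59.897) → (20.892,59.897) → (20.892,80.799). Closed: final G1 returns to the first vertex.

G21
G90
G0 X40.297 Y109.354
M3 S832
G1 X129.135 Y109.354 F1223
G1 X129.135 Y54.196
G1 X40.297 Y54.196
G1 X40.297 Y109.354
M5
G0 X20.892 Y80.799
M3 S832
G1 X105.912 Y80.799 F1223
G1 X105.912 Y59.897
G1 X20.892 Y59.897
G1 X20.892 Y80.799
M5
G0 X0.000 Y0.000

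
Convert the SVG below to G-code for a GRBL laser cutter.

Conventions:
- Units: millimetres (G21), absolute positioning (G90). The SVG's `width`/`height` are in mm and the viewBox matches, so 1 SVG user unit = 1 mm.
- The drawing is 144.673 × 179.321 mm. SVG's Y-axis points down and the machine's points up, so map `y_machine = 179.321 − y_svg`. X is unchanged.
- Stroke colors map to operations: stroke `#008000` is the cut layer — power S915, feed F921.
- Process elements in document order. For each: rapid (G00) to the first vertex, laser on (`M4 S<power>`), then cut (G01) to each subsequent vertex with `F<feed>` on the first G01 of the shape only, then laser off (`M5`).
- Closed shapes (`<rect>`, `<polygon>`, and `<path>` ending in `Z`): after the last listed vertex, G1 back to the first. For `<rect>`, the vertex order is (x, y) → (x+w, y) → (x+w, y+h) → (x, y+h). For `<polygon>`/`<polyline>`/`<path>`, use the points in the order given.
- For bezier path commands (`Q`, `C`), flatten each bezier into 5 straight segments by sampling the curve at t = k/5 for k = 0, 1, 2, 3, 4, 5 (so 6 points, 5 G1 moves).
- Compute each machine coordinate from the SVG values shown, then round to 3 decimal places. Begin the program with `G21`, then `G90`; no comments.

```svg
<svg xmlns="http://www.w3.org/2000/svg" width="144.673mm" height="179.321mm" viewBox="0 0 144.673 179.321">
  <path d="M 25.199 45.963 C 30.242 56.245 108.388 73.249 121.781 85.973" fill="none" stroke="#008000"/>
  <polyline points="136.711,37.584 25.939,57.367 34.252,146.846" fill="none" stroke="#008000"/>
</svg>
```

viewBox `0 0 144.673 179.321` with mm width/height → 1 unit = 1 mm. Flip: y_m = 179.321 − y_svg.

**Shape 1** — `<path>` cubic bezier, stroke `#008000` → cut (S915, F921). Control points (SVG): P0=(25.199,45.963), P1=(30.242,56.245), P2=(108.388,73.249), P3=(121.781,85.973); sampled at t=k/5. Machine vertices: (25.199,133.358) → (35.894,126.470) → (57.517,118.497) → (83.451,109.967) → (107.078,101.408) → (121.781,93.348). Open path.

**Shape 2** — `<polyline>` open polyline, stroke `#008000` → cut (S915, F921). Machine vertices: (136.711,141.737) → (25.939,121.954) → (34.252,32.475). Open path.

G21
G90
G00 X25.199 Y133.358
M4 S915
G01 X35.894 Y126.470 F921
G01 X57.517 Y118.497
G01 X83.451 Y109.967
G01 X107.078 Y101.408
G01 X121.781 Y93.348
M5
G00 X136.711 Y141.737
M4 S915
G01 X25.939 Y121.954 F921
G01 X34.252 Y32.475
M5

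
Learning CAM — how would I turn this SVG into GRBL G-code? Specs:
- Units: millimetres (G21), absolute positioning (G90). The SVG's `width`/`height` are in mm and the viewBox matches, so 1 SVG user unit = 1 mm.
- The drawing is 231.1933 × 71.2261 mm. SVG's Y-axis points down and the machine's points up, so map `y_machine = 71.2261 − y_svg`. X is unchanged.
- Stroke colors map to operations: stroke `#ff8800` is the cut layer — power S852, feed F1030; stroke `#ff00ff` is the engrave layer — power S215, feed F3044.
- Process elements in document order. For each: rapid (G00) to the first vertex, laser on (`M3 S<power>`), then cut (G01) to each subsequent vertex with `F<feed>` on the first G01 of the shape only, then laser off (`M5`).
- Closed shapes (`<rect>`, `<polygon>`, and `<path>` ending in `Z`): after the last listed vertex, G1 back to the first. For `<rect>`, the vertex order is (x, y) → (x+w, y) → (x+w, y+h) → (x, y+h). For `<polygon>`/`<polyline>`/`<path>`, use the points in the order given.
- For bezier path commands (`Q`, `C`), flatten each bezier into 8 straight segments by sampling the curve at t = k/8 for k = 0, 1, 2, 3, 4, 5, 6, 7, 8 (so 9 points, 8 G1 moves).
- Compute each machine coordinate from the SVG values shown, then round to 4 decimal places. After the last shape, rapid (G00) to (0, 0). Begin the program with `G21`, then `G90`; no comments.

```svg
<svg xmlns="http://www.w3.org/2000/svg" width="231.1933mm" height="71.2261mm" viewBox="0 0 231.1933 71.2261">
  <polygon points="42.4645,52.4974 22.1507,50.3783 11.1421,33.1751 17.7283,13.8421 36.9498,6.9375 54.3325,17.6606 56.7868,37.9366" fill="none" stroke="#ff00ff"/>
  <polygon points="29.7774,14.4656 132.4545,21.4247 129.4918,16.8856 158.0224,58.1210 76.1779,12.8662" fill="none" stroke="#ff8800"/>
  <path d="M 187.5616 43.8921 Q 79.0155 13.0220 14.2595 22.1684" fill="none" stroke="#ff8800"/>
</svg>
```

1 u = 1 mm; y_m = 71.2261 − y.

[1] `<polygon>` regular polygon, #ff00ff→engrave S215 F3044: (42.4645,18.7287) → (22.1507,20.8478) → (11.1421,38.0510) → (17.7283,57.3840) → (36.9498,64.2886) → (54.3325,53.5655) → (56.7868,33.2895) → (42.4645,18.7287) (closed)

[2] `<polygon>` closed polygon, #ff8800→cut S852 F1030: (29.7774,56.7605) → (132.4545,49.8014) → (129.4918,54.3405) → (158.0224,13.1051) → (76.1779,58.3599) → (29.7774,56.7605) (closed)

[3] `<path>` quadratic bezier, #ff8800→cut S852 F1030: (187.5616,27.3340) → (161.1093,34.4263) → (136.0254,40.2680) → (112.3100,44.8593) → (89.9630,48.2000) → (68.9845,50.2902) → (49.3744,51.1299) → (31.1327,50.7190) → (14.2595,49.0577)

G21
G90
G00 X42.4645 Y18.7287
M3 S215
G01 X22.1507 Y20.8478 F3044
G01 X11.1421 Y38.0510
G01 X17.7283 Y57.3840
G01 X36.9498 Y64.2886
G01 X54.3325 Y53.5655
G01 X56.7868 Y33.2895
G01 X42.4645 Y18.7287
M5
G00 X29.7774 Y56.7605
M3 S852
G01 X132.4545 Y49.8014 F1030
G01 X129.4918 Y54.3405
G01 X158.0224 Y13.1051
G01 X76.1779 Y58.3599
G01 X29.7774 Y56.7605
M5
G00 X187.5616 Y27.3340
M3 S852
G01 X161.1093 Y34.4263 F1030
G01 X136.0254 Y40.2680
G01 X112.3100 Y44.8593
G01 X89.9630 Y48.2000
G01 X68.9845 Y50.2902
G01 X49.3744 Y51.1299
G01 X31.1327 Y50.7190
G01 X14.2595 Y49.0577
M5
G00 X0.0000 Y0.0000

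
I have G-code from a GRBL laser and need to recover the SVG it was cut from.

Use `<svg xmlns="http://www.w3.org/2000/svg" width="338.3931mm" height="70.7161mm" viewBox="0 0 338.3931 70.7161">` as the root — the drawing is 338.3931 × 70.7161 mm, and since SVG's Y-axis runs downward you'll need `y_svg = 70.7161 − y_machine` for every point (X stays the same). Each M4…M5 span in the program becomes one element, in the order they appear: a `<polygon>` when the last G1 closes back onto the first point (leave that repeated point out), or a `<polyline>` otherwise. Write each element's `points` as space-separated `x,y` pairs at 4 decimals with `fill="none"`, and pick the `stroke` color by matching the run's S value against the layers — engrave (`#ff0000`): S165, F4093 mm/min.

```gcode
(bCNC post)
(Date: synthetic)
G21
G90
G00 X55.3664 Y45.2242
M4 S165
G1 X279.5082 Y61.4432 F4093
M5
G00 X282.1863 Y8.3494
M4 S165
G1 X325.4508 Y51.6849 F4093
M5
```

<svg xmlns="http://www.w3.org/2000/svg" width="338.3931mm" height="70.7161mm" viewBox="0 0 338.3931 70.7161">
  <polyline points="55.3664,25.4919 279.5082,9.2729" fill="none" stroke="#ff0000"/>
  <polyline points="282.1863,62.3667 325.4508,19.0312" fill="none" stroke="#ff0000"/>
</svg>

y_svg = 70.7161 − y_m. Every run uses S165, so all elements get stroke `#ff0000` (engrave).

[1] open run; points: 55.3664,25.4919 279.5082,9.2729

[2] open run; points: 282.1863,62.3667 325.4508,19.0312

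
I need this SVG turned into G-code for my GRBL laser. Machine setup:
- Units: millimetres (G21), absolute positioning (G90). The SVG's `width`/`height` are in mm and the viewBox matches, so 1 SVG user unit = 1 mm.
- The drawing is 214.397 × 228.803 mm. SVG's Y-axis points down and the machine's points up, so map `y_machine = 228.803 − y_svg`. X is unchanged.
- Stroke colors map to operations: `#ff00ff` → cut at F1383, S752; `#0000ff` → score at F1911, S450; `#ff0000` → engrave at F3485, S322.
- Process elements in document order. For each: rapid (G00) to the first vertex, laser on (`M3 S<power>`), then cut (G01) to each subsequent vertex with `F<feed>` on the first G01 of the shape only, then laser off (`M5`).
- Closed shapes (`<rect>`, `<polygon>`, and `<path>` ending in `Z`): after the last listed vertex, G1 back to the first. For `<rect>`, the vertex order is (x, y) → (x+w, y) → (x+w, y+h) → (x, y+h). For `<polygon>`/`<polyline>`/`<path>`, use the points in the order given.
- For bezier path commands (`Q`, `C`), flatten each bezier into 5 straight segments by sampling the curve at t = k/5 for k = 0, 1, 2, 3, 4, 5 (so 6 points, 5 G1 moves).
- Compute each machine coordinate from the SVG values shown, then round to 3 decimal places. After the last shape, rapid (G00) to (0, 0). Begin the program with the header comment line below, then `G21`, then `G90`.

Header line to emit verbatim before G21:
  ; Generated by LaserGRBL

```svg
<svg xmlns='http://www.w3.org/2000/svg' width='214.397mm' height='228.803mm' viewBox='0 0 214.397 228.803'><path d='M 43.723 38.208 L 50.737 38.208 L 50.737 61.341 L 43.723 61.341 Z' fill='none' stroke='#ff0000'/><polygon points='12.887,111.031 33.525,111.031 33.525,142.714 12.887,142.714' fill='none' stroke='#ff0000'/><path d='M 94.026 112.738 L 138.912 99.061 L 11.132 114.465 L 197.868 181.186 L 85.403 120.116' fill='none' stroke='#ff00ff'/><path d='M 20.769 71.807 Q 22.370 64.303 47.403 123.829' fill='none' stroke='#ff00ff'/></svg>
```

viewBox `0 0 214.397 228.803` with mm width/height → 1 unit = 1 mm. Flip: y_m = 228.803 − y_svg.

**Shape 1** — `<path>` rectangle, stroke `#ff0000` → engrave (S322, F3485). Machine vertices: (43.723,190.595) → (50.737,190.595) → (50.737,167.462) → (43.723,167.462) → (43.723,190.595). Closed: final G1 returns to the first vertex.

**Shape 2** — `<polygon>` rectangle, stroke `#ff0000` → engrave (S322, F3485). Machine vertices: (12.887,117.772) → (33.525,117.772) → (33.525,86.089) → (12.887,86.089) → (12.887,117.772). Closed: final G1 returns to the first vertex.

**Shape 3** — `<path>` open polyline, stroke `#ff00ff` → cut (S752, F1383). Machine vertices: (94.026,116.065) → (138.912,129.742) → (11.132,114.338) → (197.868,47.617) → (85.403,108.687). Open path.

**Shape 4** — `<path>` quadratic bezier, stroke `#ff00ff` → cut (S752, F1383). Control points (SVG): P0=(20.769,71.807), P1=(22.370,64.303), P2=(47.403,123.829); sampled at t=k/5. Machine vertices: (20.769,156.996) → (22.347,157.316) → (25.799,152.274) → (31.126,141.870) → (38.327,126.103) → (47.403,104.974). Open path.

; Generated by LaserGRBL
G21
G90
G00 X43.723 Y190.595
M3 S322
G01 X50.737 Y190.595 F3485
G01 X50.737 Y167.462
G01 X43.723 Y167.462
G01 X43.723 Y190.595
M5
G00 X12.887 Y117.772
M3 S322
G01 X33.525 Y117.772 F3485
G01 X33.525 Y86.089
G01 X12.887 Y86.089
G01 X12.887 Y117.772
M5
G00 X94.026 Y116.065
M3 S752
G01 X138.912 Y129.742 F1383
G01 X11.132 Y114.338
G01 X197.868 Y47.617
G01 X85.403 Y108.687
M5
G00 X20.769 Y156.996
M3 S752
G01 X22.347 Y157.316 F1383
G01 X25.799 Y152.274
G01 X31.126 Y141.870
G01 X38.327 Y126.103
G01 X47.403 Y104.974
M5
G00 X0.000 Y0.000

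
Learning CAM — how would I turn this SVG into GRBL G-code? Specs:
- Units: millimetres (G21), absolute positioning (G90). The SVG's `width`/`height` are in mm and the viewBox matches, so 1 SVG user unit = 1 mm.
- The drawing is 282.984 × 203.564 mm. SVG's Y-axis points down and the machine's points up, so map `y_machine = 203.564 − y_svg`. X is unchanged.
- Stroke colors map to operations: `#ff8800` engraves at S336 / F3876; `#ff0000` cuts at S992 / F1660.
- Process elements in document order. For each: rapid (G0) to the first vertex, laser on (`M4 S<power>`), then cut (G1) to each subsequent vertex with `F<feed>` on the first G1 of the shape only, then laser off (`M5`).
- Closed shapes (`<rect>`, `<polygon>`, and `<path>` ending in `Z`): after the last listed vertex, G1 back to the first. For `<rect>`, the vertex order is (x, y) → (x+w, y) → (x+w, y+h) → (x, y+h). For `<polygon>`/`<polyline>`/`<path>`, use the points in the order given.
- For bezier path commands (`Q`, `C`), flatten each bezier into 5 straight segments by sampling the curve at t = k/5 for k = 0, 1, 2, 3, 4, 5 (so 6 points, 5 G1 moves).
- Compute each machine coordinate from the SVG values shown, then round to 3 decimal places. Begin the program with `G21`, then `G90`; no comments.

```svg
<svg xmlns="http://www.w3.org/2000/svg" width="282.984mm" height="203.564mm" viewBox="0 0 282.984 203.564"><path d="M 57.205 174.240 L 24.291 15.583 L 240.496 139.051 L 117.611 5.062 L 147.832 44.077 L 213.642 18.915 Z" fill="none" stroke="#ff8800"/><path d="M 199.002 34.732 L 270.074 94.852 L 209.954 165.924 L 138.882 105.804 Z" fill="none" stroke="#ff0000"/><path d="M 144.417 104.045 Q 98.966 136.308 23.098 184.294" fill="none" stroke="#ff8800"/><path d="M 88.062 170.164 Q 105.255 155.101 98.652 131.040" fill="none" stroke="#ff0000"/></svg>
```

G21
G90
G0 X57.205 Y29.324
M4 S336
G1 X24.291 Y187.981 F3876
G1 X240.496 Y64.513
G1 X117.611 Y198.502
G1 X147.832 Y159.487
G1 X213.642 Y184.649
G1 X57.205 Y29.324
M5
G0 X199.002 Y168.832
M4 S992
G1 X270.074 Y108.712 F1660
G1 X209.954 Y37.640
G1 X138.882 Y97.760
G1 X199.002 Y168.832
M5
G0 X144.417 Y99.519
M4 S336
G1 X125.020 Y85.985 F3876
G1 X103.189 Y71.193
G1 X78.926 Y55.143
G1 X52.229 Y37.835
G1 X23.098 Y19.270
M5
G0 X88.062 Y33.400
M4 S992
G1 X93.987 Y39.785 F1660
G1 X98.009 Y46.890
G1 X100.127 Y54.715
G1 X100.341 Y63.260
G1 X98.652 Y72.524
M5

1 u = 1 mm; y_m = 203.564 − y.

[1] `<path>` closed polygon, #ff8800→engrave S336 F3876: (57.205,29.324) → (24.291,187.981) → (240.496,64.513) → (117.611,198.502) → (147.832,159.487) → (213.642,184.649) → (57.205,29.324) (closed)

[2] `<path>` regular polygon, #ff0000→cut S992 F1660: (199.002,168.832) → (270.074,108.712) → (209.954,37.640) → (138.882,97.760) → (199.002,168.832) (closed)

[3] `<path>` quadratic bezier, #ff8800→engrave S336 F3876: (144.417,99.519) → (125.020,85.985) → (103.189,71.193) → (78.926,55.143) → (52.229,37.835) → (23.098,19.270)

[4] `<path>` quadratic bezier, #ff0000→cut S992 F1660: (88.062,33.400) → (93.987,39.785) → (98.009,46.890) → (100.127,54.715) → (100.341,63.260) → (98.652,72.524)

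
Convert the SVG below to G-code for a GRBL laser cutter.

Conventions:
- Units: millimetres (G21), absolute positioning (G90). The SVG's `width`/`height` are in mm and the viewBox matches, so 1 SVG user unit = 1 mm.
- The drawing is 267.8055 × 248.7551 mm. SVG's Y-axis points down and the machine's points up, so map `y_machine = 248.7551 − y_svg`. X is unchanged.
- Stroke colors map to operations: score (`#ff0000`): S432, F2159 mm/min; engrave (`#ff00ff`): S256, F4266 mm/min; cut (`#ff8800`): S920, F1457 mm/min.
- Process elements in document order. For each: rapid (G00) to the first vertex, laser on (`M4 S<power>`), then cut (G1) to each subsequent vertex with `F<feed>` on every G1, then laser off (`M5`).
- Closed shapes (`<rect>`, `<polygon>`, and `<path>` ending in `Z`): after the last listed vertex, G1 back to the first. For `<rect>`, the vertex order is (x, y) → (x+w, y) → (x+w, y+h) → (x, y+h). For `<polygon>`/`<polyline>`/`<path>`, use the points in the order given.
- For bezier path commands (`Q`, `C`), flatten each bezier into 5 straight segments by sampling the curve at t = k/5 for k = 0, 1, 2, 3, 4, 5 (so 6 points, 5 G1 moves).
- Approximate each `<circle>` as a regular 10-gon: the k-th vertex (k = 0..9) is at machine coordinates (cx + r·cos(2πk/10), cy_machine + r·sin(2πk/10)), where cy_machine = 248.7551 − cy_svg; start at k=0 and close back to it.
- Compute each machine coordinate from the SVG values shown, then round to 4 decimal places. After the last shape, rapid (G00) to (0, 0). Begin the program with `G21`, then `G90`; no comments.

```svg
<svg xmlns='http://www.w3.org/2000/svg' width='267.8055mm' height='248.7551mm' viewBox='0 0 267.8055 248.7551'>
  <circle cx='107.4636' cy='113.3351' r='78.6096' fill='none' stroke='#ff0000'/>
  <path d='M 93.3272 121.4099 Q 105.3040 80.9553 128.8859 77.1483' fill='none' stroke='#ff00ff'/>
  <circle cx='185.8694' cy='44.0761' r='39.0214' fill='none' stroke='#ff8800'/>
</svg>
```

1 u = 1 mm; y_m = 248.7551 − y.

[1] `<circle>` circle, #ff0000→score S432 F2159: (186.0732,135.4200) → (171.0601,181.6256) → (131.7553,210.1822) → (83.1719,210.1822) → (43.8671,181.6256) → (28.8540,135.4200) → (43.8671,89.2144) → (83.1719,60.6578) → (131.7553,60.6578) → (171.0601,89.2144) → (186.0732,135.4200) (closed)

[2] `<path>` quadratic bezier, #ff00ff→engrave S256 F4266: (93.3272,127.3452) → (98.5821,142.0611) → (104.7655,153.8453) → (111.8772,162.6976) → (119.9173,168.6181) → (128.8859,171.6068)

[3] `<circle>` circle, #ff8800→cut S920 F1457: (224.8908,204.6790) → (217.4384,227.6152) → (197.9277,241.7906) → (173.8111,241.7906) → (154.3004,227.6152) → (146.8480,204.6790) → (154.3004,181.7428) → (173.8111,167.5674) → (197.9277,167.5674) → (217.4384,181.7428) → (224.8908,204.6790) (closed)

G21
G90
G00 X186.0732 Y135.4200
M4 S432
G1 X171.0601 Y181.6256 F2159
G1 X131.7553 Y210.1822 F2159
G1 X83.1719 Y210.1822 F2159
G1 X43.8671 Y181.6256 F2159
G1 X28.8540 Y135.4200 F2159
G1 X43.8671 Y89.2144 F2159
G1 X83.1719 Y60.6578 F2159
G1 X131.7553 Y60.6578 F2159
G1 X171.0601 Y89.2144 F2159
G1 X186.0732 Y135.4200 F2159
M5
G00 X93.3272 Y127.3452
M4 S256
G1 X98.5821 Y142.0611 F4266
G1 X104.7655 Y153.8453 F4266
G1 X111.8772 Y162.6976 F4266
G1 X119.9173 Y168.6181 F4266
G1 X128.8859 Y171.6068 F4266
M5
G00 X224.8908 Y204.6790
M4 S920
G1 X217.4384 Y227.6152 F1457
G1 X197.9277 Y241.7906 F1457
G1 X173.8111 Y241.7906 F1457
G1 X154.3004 Y227.6152 F1457
G1 X146.8480 Y204.6790 F1457
G1 X154.3004 Y181.7428 F1457
G1 X173.8111 Y167.5674 F1457
G1 X197.9277 Y167.5674 F1457
G1 X217.4384 Y181.7428 F1457
G1 X224.8908 Y204.6790 F1457
M5
G00 X0.0000 Y0.0000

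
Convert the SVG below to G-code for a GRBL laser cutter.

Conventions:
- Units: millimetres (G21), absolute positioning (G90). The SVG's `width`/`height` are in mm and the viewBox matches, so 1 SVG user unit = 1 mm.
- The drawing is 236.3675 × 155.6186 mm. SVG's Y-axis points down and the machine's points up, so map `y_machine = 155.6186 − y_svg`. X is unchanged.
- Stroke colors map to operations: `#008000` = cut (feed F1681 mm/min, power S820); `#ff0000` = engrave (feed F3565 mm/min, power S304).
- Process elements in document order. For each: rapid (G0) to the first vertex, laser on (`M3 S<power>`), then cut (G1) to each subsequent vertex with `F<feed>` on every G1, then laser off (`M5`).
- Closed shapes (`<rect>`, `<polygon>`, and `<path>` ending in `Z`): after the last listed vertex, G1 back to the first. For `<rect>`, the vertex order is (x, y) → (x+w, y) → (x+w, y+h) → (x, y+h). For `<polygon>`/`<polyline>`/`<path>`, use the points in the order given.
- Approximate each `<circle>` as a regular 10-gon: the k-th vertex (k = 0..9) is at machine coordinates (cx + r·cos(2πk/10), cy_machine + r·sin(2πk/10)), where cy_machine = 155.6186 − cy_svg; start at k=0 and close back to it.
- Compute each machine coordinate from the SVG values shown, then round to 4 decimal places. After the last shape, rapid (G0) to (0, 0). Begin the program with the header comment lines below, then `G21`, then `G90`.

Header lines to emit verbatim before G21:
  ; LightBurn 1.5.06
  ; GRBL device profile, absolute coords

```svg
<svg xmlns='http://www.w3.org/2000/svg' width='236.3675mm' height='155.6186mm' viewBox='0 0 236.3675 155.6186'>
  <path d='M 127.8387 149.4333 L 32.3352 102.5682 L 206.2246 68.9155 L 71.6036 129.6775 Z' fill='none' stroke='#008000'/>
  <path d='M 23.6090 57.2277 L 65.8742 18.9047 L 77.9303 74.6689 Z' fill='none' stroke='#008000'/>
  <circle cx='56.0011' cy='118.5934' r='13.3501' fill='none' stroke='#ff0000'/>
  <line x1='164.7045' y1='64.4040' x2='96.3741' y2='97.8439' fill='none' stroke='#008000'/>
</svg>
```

; LightBurn 1.5.06
; GRBL device profile, absolute coords
G21
G90
G0 X127.8387 Y6.1853
M3 S820
G1 X32.3352 Y53.0504 F1681
G1 X206.2246 Y86.7031 F1681
G1 X71.6036 Y25.9411 F1681
G1 X127.8387 Y6.1853 F1681
M5
G0 X23.6090 Y98.3909
M3 S820
G1 X65.8742 Y136.7139 F1681
G1 X77.9303 Y80.9497 F1681
G1 X23.6090 Y98.3909 F1681
M5
G0 X69.3512 Y37.0252
M3 S304
G1 X66.8016 Y44.8722 F3565
G1 X60.1265 Y49.7219 F3565
G1 X51.8757 Y49.7219 F3565
G1 X45.2006 Y44.8722 F3565
G1 X42.6510 Y37.0252 F3565
G1 X45.2006 Y29.1782 F3565
G1 X51.8757 Y24.3285 F3565
G1 X60.1265 Y24.3285 F3565
G1 X66.8016 Y29.1782 F3565
G1 X69.3512 Y37.0252 F3565
M5
G0 X164.7045 Y91.2146
M3 S820
G1 X96.3741 Y57.7747 F1681
M5
G0 X0.0000 Y0.0000

1 u = 1 mm; y_m = 155.6186 − y.

[1] `<path>` closed polygon, #008000→cut S820 F1681: (127.8387,6.1853) → (32.3352,53.0504) → (206.2246,86.7031) → (71.6036,25.9411) → (127.8387,6.1853) (closed)

[2] `<path>` regular polygon, #008000→cut S820 F1681: (23.6090,98.3909) → (65.8742,136.7139) → (77.9303,80.9497) → (23.6090,98.3909) (closed)

[3] `<circle>` circle, #ff0000→engrave S304 F3565: (69.3512,37.0252) → (66.8016,44.8722) → (60.1265,49.7219) → (51.8757,49.7219) → (45.2006,44.8722) → (42.6510,37.0252) → (45.2006,29.1782) → (51.8757,24.3285) → (60.1265,24.3285) → (66.8016,29.1782) → (69.3512,37.0252) (closed)

[4] `<line>` line segment, #008000→cut S820 F1681: (164.7045,91.2146) → (96.3741,57.7747)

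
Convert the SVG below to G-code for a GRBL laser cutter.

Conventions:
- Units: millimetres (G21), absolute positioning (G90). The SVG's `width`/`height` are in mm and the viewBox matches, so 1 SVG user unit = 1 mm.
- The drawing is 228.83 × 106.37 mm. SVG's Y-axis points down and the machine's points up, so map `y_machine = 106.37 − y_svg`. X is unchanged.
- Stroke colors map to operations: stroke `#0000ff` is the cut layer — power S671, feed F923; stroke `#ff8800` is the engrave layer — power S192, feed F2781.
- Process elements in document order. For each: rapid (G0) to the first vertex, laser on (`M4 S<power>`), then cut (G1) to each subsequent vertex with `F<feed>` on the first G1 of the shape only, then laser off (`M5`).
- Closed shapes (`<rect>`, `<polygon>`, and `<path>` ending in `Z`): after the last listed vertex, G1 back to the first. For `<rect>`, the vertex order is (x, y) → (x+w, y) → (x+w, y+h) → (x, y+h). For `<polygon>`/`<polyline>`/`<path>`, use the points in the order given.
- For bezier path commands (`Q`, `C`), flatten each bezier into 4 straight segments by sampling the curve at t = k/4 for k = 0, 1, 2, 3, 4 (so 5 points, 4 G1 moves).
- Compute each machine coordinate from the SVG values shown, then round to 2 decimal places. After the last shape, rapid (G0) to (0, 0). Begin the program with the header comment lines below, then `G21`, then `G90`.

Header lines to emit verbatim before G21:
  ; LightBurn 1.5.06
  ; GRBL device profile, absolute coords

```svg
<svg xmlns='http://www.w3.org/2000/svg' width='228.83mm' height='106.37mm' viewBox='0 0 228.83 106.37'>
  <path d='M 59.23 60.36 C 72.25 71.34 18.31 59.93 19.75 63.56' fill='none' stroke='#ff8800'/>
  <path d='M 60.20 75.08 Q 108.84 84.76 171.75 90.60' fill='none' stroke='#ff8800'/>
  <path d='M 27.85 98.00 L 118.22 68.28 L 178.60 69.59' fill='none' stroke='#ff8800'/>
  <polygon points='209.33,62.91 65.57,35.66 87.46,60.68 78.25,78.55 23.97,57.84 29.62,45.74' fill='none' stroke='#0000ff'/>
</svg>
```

1 u = 1 mm; y_m = 106.37 − y.

[1] `<path>` cubic bezier, #ff8800→engrave S192 F2781: (59.23,46.01) → (58.35,41.39) → (43.83,41.65) → (27.14,43.30) → (19.75,42.81)

[2] `<path>` quadratic bezier, #ff8800→engrave S192 F2781: (60.20,31.29) → (85.41,26.69) → (112.41,22.57) → (141.19,18.93) → (171.75,15.77)

[3] `<path>` open polyline, #ff8800→engrave S192 F2781: (27.85,8.37) → (118.22,38.09) → (178.60,36.78)

[4] `<polygon>` closed polygon, #0000ff→cut S671 F923: (209.33,43.46) → (65.57,70.71) → (87.46,45.69) → (78.25,27.82) → (23.97,48.53) → (29.62,60.63) → (209.33,43.46) (closed)

; LightBurn 1.5.06
; GRBL device profile, absolute coords
G21
G90
G0 X59.23 Y46.01
M4 S192
G1 X58.35 Y41.39 F2781
G1 X43.83 Y41.65
G1 X27.14 Y43.30
G1 X19.75 Y42.81
M5
G0 X60.20 Y31.29
M4 S192
G1 X85.41 Y26.69 F2781
G1 X112.41 Y22.57
G1 X141.19 Y18.93
G1 X171.75 Y15.77
M5
G0 X27.85 Y8.37
M4 S192
G1 X118.22 Y38.09 F2781
G1 X178.60 Y36.78
M5
G0 X209.33 Y43.46
M4 S671
G1 X65.57 Y70.71 F923
G1 X87.46 Y45.69
G1 X78.25 Y27.82
G1 X23.97 Y48.53
G1 X29.62 Y60.63
G1 X209.33 Y43.46
M5
G0 X0.00 Y0.00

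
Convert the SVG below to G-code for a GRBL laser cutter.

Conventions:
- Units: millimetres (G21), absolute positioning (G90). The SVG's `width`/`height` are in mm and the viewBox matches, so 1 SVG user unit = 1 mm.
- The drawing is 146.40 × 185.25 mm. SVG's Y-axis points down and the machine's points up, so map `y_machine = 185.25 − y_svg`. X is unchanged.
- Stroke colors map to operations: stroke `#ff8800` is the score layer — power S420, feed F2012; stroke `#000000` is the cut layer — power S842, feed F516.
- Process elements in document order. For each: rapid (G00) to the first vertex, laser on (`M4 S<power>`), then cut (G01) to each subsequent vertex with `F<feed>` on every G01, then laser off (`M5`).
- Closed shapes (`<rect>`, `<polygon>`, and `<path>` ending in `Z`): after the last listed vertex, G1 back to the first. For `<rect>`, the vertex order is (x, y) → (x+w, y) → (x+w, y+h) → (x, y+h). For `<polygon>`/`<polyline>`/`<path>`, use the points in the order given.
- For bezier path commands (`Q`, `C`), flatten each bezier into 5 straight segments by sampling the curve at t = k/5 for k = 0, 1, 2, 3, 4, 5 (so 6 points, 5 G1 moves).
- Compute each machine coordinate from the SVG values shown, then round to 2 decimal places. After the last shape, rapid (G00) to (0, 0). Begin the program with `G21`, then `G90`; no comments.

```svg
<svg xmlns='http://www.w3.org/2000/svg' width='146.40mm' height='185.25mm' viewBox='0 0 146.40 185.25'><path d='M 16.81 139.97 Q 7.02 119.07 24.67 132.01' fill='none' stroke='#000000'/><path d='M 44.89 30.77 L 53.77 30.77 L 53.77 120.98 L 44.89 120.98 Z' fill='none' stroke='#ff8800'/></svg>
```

Since the viewBox matches the mm dimensions, user units are millimetres directly. The only transform is the Y-flip y_m = 185.25 − y_svg.

Shape 1 is a quadratic bezier drawn with `<path>`. Its stroke #000000 means cut at S842, F516. After flipping Y the toolpath is (16.81,45.28) → (13.99,52.29) → (13.37,56.59) → (14.94,58.18) → (18.71,57.06) → (24.67,53.24).

Shape 2 is a rectangle drawn with `<path>`. Its stroke #ff8800 means score at S420, F2012. After flipping Y the toolpath is (44.89,154.48) → (53.77,154.48) → (53.77,64.27) → (44.89,64.27) → (44.89,154.48), returning to the start.

G21
G90
G00 X16.81 Y45.28
M4 S842
G01 X13.99 Y52.29 F516
G01 X13.37 Y56.59 F516
G01 X14.94 Y58.18 F516
G01 X18.71 Y57.06 F516
G01 X24.67 Y53.24 F516
M5
G00 X44.89 Y154.48
M4 S420
G01 X53.77 Y154.48 F2012
G01 X53.77 Y64.27 F2012
G01 X44.89 Y64.27 F2012
G01 X44.89 Y154.48 F2012
M5
G00 X0.00 Y0.00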